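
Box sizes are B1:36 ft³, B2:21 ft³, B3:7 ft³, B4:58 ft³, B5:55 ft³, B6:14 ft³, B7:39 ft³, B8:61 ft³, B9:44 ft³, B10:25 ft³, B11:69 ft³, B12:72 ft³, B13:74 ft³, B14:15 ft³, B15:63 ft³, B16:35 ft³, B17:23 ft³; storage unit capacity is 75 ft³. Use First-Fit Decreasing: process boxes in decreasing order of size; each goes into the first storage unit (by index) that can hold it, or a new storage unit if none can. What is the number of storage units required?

Sorted descending: 74, 72, 69, 63, 61, 58, 55, 44, 39, 36, 35, 25, 23, 21, 15, 14, 7.
Put 74 ft³ in storage unit 1; 1 ft³ remain.
Put 72 ft³ in storage unit 2; 3 ft³ remain.
Put 69 ft³ in storage unit 3; 6 ft³ remain.
Put 63 ft³ in storage unit 4; 12 ft³ remain.
Put 61 ft³ in storage unit 5; 14 ft³ remain.
Put 58 ft³ in storage unit 6; 17 ft³ remain.
Put 55 ft³ in storage unit 7; 20 ft³ remain.
Put 44 ft³ in storage unit 8; 31 ft³ remain.
Put 39 ft³ in storage unit 9; 36 ft³ remain.
Put 36 ft³ in storage unit 9; 0 ft³ remain.
Put 35 ft³ in storage unit 10; 40 ft³ remain.
Put 25 ft³ in storage unit 8; 6 ft³ remain.
Put 23 ft³ in storage unit 10; 17 ft³ remain.
Put 21 ft³ in storage unit 11; 54 ft³ remain.
Put 15 ft³ in storage unit 6; 2 ft³ remain.
Put 14 ft³ in storage unit 5; 0 ft³ remain.
Put 7 ft³ in storage unit 4; 5 ft³ remain.
Final storage units: [74] [72] [69] [63,7] [61,14] [58,15] [55] [44,25] [39,36] [35,23] [21].

11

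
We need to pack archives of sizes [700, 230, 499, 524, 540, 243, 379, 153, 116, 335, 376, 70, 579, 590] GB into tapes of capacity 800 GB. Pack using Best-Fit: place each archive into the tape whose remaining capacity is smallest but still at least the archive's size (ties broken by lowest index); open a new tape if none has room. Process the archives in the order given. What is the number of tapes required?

8

700 GB → tape 1 (remaining 100 GB)
230 GB → tape 2 (remaining 570 GB)
499 GB → tape 2 (remaining 71 GB)
524 GB → tape 3 (remaining 276 GB)
540 GB → tape 4 (remaining 260 GB)
243 GB → tape 4 (remaining 17 GB)
379 GB → tape 5 (remaining 421 GB)
153 GB → tape 3 (remaining 123 GB)
116 GB → tape 3 (remaining 7 GB)
335 GB → tape 5 (remaining 86 GB)
376 GB → tape 6 (remaining 424 GB)
70 GB → tape 2 (remaining 1 GB)
579 GB → tape 7 (remaining 221 GB)
590 GB → tape 8 (remaining 210 GB)
Final tapes: [700] [230,499,70] [524,153,116] [540,243] [379,335] [376] [579] [590].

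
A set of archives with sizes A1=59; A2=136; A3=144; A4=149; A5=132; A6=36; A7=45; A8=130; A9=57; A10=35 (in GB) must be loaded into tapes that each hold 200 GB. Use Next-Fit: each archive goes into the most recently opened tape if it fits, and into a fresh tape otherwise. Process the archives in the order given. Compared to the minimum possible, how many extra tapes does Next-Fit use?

Next-Fit: [59,136] [144] [149] [132,36] [45,130] [57,35] → 6 tapes.
Total size 923 GB; any packing needs at least ⌈923/200⌉ = 5 tapes.
An optimal packing achieves that bound: [149,45] [144,36] [136,59] [132,57] [130,35] → 5 tapes.
Excess: 6 − 5 = 1.

1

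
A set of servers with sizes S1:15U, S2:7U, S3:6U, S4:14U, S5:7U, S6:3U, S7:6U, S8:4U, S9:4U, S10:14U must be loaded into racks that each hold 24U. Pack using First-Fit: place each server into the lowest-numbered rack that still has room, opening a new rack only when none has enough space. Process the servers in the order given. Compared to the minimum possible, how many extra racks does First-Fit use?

First-Fit: [15,7] [6,14,3] [7,6,4,4] [14] → 4 racks.
Total size 80U; any packing needs at least ⌈80/24⌉ = 4 racks.
So 4 is already optimal.

0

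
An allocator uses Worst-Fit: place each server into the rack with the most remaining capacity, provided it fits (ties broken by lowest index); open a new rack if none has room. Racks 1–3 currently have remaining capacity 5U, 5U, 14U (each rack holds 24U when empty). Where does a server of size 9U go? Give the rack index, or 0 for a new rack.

3

Racks with room: rack 3 (14U).
Most room is rack 3 with 14U free.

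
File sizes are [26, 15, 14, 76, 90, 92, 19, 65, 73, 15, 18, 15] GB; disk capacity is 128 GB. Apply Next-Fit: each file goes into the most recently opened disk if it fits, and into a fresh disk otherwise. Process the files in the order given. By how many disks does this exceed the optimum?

1

Next-Fit: [26,15,14] [76] [90] [92,19] [65] [73,15,18,15] → 6 disks.
Total size 518 GB; any packing needs at least ⌈518/128⌉ = 5 disks.
An optimal packing achieves that bound: [92,26] [90,19,18] [76,15,15,15] [73,14] [65] → 5 disks.
Excess: 6 − 5 = 1.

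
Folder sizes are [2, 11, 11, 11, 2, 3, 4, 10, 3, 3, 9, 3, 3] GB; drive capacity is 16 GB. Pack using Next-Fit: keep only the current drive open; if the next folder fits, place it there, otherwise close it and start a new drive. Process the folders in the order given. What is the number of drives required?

drive 1: place 2 GB, 14 GB left
drive 1: place 11 GB, 3 GB left
drive 2: place 11 GB, 5 GB left
drive 3: place 11 GB, 5 GB left
drive 3: place 2 GB, 3 GB left
drive 3: place 3 GB, 0 GB left
drive 4: place 4 GB, 12 GB left
drive 4: place 10 GB, 2 GB left
drive 5: place 3 GB, 13 GB left
drive 5: place 3 GB, 10 GB left
drive 5: place 9 GB, 1 GB left
drive 6: place 3 GB, 13 GB left
drive 6: place 3 GB, 10 GB left

6 drives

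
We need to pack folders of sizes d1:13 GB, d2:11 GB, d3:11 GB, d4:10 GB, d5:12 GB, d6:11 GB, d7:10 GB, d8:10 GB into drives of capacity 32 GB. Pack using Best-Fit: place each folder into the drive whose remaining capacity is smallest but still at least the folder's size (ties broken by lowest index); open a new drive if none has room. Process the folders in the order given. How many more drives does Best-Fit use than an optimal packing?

Best-Fit: [13,11] [11,10,11] [12,10,10] → 3 drives.
Total size 88 GB; any packing needs at least ⌈88/32⌉ = 3 drives.
So 3 is already optimal.

0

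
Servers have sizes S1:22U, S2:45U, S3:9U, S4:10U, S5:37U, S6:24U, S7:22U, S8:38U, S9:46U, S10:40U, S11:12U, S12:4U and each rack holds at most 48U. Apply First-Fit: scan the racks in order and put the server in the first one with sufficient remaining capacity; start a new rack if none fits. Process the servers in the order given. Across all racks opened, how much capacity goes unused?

75

rack 1: place S1 (22U), 26U left
rack 2: place S2 (45U), 3U left
rack 1: place S3 (9U), 17U left
rack 1: place S4 (10U), 7U left
rack 3: place S5 (37U), 11U left
rack 4: place S6 (24U), 24U left
rack 4: place S7 (22U), 2U left
rack 5: place S8 (38U), 10U left
rack 6: place S9 (46U), 2U left
rack 7: place S10 (40U), 8U left
rack 8: place S11 (12U), 36U left
rack 1: place S12 (4U), 3U left
8 racks × 48U = 384U; used 309U; unused 75U.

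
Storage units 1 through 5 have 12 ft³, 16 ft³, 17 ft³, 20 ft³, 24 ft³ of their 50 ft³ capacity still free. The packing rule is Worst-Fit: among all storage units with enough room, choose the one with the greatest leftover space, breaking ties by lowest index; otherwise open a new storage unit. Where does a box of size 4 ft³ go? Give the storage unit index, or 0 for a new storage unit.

Storage units with room: storage unit 1 (12 ft³), storage unit 2 (16 ft³), storage unit 3 (17 ft³), storage unit 4 (20 ft³), storage unit 5 (24 ft³).
Most room is storage unit 5 with 24 ft³ free.

5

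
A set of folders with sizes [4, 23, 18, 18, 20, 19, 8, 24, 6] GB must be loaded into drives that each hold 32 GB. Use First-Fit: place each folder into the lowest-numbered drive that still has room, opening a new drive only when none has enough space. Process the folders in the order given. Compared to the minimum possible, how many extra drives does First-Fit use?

0

First-Fit: [4,23] [18,8,6] [18] [20] [19] [24] → 6 drives.
6 folders exceed 16 GB (half the capacity), and no two of those can share a drive, so at least 6 drives are needed.
So 6 is already optimal.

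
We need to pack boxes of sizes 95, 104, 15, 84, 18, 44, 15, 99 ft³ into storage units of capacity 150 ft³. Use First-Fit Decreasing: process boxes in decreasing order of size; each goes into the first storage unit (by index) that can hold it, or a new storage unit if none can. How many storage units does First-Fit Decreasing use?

4 storage units

Sorted descending: 104, 99, 95, 84, 44, 18, 15, 15.
Put 104 ft³ in storage unit 1; 46 ft³ remain.
Put 99 ft³ in storage unit 2; 51 ft³ remain.
Put 95 ft³ in storage unit 3; 55 ft³ remain.
Put 84 ft³ in storage unit 4; 66 ft³ remain.
Put 44 ft³ in storage unit 1; 2 ft³ remain.
Put 18 ft³ in storage unit 2; 33 ft³ remain.
Put 15 ft³ in storage unit 2; 18 ft³ remain.
Put 15 ft³ in storage unit 2; 3 ft³ remain.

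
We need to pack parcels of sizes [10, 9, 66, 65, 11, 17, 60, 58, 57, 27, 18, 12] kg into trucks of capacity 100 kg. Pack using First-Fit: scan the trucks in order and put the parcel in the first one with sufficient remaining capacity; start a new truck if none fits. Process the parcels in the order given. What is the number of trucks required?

Put 10 kg in truck 1; 90 kg remain.
Put 9 kg in truck 1; 81 kg remain.
Put 66 kg in truck 1; 15 kg remain.
Put 65 kg in truck 2; 35 kg remain.
Put 11 kg in truck 1; 4 kg remain.
Put 17 kg in truck 2; 18 kg remain.
Put 60 kg in truck 3; 40 kg remain.
Put 58 kg in truck 4; 42 kg remain.
Put 57 kg in truck 5; 43 kg remain.
Put 27 kg in truck 3; 13 kg remain.
Put 18 kg in truck 2; 0 kg remain.
Put 12 kg in truck 3; 1 kg remain.
Final trucks: [10,9,66,11] [65,17,18] [60,27,12] [58] [57].

5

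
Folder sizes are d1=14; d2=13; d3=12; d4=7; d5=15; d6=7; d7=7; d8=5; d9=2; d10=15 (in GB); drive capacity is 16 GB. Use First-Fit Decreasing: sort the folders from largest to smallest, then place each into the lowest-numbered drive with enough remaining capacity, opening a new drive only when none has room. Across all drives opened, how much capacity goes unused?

Sorted descending: 15, 15, 14, 13, 12, 7, 7, 7, 5, 2.
Put 15 GB in drive 1; 1 GB remain.
Put 15 GB in drive 2; 1 GB remain.
Put 14 GB in drive 3; 2 GB remain.
Put 13 GB in drive 4; 3 GB remain.
Put 12 GB in drive 5; 4 GB remain.
Put 7 GB in drive 6; 9 GB remain.
Put 7 GB in drive 6; 2 GB remain.
Put 7 GB in drive 7; 9 GB remain.
Put 5 GB in drive 7; 4 GB remain.
Put 2 GB in drive 3; 0 GB remain.
7 drives × 16 GB = 112 GB; used 97 GB; unused 15 GB.

15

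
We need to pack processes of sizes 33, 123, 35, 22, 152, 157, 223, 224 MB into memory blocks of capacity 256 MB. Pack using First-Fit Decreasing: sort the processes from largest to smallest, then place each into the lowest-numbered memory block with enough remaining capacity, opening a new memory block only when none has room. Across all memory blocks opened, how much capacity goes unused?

Sorted descending: 224, 223, 157, 152, 123, 35, 33, 22.
224 MB → memory block 1 (remaining 32 MB)
223 MB → memory block 2 (remaining 33 MB)
157 MB → memory block 3 (remaining 99 MB)
152 MB → memory block 4 (remaining 104 MB)
123 MB → memory block 5 (remaining 133 MB)
35 MB → memory block 3 (remaining 64 MB)
33 MB → memory block 2 (remaining 0 MB)
22 MB → memory block 1 (remaining 10 MB)
5 memory blocks × 256 MB = 1280 MB; used 969 MB; unused 311 MB.

311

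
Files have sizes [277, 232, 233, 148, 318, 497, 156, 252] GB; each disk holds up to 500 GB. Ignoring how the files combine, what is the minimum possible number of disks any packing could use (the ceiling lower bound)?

5

Total size = 277 + 232 + 233 + 148 + 318 + 497 + 156 + 252 = 2113 GB.
⌈2113 / 500⌉ = 5.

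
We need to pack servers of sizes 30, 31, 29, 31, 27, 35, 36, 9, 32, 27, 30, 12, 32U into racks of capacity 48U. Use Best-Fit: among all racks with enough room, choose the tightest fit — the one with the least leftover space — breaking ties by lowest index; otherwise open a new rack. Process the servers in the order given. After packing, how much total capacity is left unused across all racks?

30U → rack 1 (remaining 18U)
31U → rack 2 (remaining 17U)
29U → rack 3 (remaining 19U)
31U → rack 4 (remaining 17U)
27U → rack 5 (remaining 21U)
35U → rack 6 (remaining 13U)
36U → rack 7 (remaining 12U)
9U → rack 7 (remaining 3U)
32U → rack 8 (remaining 16U)
27U → rack 9 (remaining 21U)
30U → rack 10 (remaining 18U)
12U → rack 6 (remaining 1U)
32U → rack 11 (remaining 16U)
11 racks × 48U = 528U; used 361U; unused 167U.

167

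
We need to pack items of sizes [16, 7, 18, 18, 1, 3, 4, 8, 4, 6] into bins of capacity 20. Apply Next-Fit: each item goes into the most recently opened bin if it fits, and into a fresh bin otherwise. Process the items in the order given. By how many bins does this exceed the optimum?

Next-Fit: [16] [7] [18] [18,1] [3,4,8,4] [6] → 6 bins.
Total size 85; any packing needs at least ⌈85/20⌉ = 5 bins.
An optimal packing achieves that bound: [18,1] [18] [16,4] [8,7,4] [6,3] → 5 bins.
Excess: 6 − 5 = 1.

1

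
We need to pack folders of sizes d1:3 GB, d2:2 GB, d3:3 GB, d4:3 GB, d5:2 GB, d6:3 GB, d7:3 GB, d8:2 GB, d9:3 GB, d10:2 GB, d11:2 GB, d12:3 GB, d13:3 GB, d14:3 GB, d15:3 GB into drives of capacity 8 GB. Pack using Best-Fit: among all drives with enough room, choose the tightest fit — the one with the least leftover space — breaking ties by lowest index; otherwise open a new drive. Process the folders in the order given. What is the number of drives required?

6

Put d1 (3 GB) in drive 1; 5 GB remain.
Put d2 (2 GB) in drive 1; 3 GB remain.
Put d3 (3 GB) in drive 1; 0 GB remain.
Put d4 (3 GB) in drive 2; 5 GB remain.
Put d5 (2 GB) in drive 2; 3 GB remain.
Put d6 (3 GB) in drive 2; 0 GB remain.
Put d7 (3 GB) in drive 3; 5 GB remain.
Put d8 (2 GB) in drive 3; 3 GB remain.
Put d9 (3 GB) in drive 3; 0 GB remain.
Put d10 (2 GB) in drive 4; 6 GB remain.
Put d11 (2 GB) in drive 4; 4 GB remain.
Put d12 (3 GB) in drive 4; 1 GB remain.
Put d13 (3 GB) in drive 5; 5 GB remain.
Put d14 (3 GB) in drive 5; 2 GB remain.
Put d15 (3 GB) in drive 6; 5 GB remain.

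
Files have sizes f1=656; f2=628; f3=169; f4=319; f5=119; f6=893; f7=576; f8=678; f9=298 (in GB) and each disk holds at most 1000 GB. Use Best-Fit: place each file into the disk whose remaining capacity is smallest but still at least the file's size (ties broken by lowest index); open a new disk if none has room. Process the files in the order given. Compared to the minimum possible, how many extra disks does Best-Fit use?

0

Best-Fit: [656,169,119] [628,319] [893] [576] [678,298] → 5 disks.
Total size 4336 GB; any packing needs at least ⌈4336/1000⌉ = 5 disks.
So 5 is already optimal.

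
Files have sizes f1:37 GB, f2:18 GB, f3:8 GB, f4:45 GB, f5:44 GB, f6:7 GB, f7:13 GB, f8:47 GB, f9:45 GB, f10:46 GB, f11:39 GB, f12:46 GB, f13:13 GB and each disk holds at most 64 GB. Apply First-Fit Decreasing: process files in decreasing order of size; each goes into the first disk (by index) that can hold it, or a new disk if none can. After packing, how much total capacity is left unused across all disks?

104

Sorted descending: 47, 46, 46, 45, 45, 44, 39, 37, 18, 13, 13, 8, 7.
47 GB → disk 1 (remaining 17 GB)
46 GB → disk 2 (remaining 18 GB)
46 GB → disk 3 (remaining 18 GB)
45 GB → disk 4 (remaining 19 GB)
45 GB → disk 5 (remaining 19 GB)
44 GB → disk 6 (remaining 20 GB)
39 GB → disk 7 (remaining 25 GB)
37 GB → disk 8 (remaining 27 GB)
18 GB → disk 2 (remaining 0 GB)
13 GB → disk 1 (remaining 4 GB)
13 GB → disk 3 (remaining 5 GB)
8 GB → disk 4 (remaining 11 GB)
7 GB → disk 4 (remaining 4 GB)
8 disks × 64 GB = 512 GB; used 408 GB; unused 104 GB.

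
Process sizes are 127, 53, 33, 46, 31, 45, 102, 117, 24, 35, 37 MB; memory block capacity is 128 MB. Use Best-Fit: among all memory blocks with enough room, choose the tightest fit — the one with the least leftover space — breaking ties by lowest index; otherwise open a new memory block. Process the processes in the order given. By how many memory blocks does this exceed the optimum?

0

Best-Fit: [127] [53,33,31] [46,45,35] [102,24] [117] [37] → 6 memory blocks.
Total size 650 MB; any packing needs at least ⌈650/128⌉ = 6 memory blocks.
So 6 is already optimal.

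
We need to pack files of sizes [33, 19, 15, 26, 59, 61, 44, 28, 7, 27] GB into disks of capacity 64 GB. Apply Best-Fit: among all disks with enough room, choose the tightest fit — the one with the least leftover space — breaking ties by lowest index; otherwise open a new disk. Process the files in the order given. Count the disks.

disk 1: place 33 GB, 31 GB left
disk 1: place 19 GB, 12 GB left
disk 2: place 15 GB, 49 GB left
disk 2: place 26 GB, 23 GB left
disk 3: place 59 GB, 5 GB left
disk 4: place 61 GB, 3 GB left
disk 5: place 44 GB, 20 GB left
disk 6: place 28 GB, 36 GB left
disk 1: place 7 GB, 5 GB left
disk 6: place 27 GB, 9 GB left

6 disks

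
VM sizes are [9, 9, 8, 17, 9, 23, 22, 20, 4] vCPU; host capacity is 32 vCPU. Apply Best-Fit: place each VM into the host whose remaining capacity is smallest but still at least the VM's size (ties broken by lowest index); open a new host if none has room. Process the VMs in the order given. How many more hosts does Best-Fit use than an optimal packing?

Best-Fit: [9,9,8,4] [17,9] [23] [22] [20] → 5 hosts.
Total size 121 vCPU; any packing needs at least ⌈121/32⌉ = 4 hosts.
An optimal packing achieves that bound: [23,9] [22,9] [20,9] [17,8,4] → 4 hosts.
Excess: 5 − 4 = 1.

1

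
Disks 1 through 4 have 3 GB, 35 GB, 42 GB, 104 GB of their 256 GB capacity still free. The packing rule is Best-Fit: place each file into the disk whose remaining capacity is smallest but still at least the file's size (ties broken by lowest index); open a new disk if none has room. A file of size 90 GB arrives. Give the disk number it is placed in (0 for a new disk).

Disks with room: disk 4 (104 GB).
Tightest fit is disk 4 with 104 GB free.

4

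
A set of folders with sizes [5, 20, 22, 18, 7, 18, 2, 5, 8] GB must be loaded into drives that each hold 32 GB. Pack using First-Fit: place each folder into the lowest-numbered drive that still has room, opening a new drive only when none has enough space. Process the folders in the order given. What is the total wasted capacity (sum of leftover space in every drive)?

23

Put 5 GB in drive 1; 27 GB remain.
Put 20 GB in drive 1; 7 GB remain.
Put 22 GB in drive 2; 10 GB remain.
Put 18 GB in drive 3; 14 GB remain.
Put 7 GB in drive 1; 0 GB remain.
Put 18 GB in drive 4; 14 GB remain.
Put 2 GB in drive 2; 8 GB remain.
Put 5 GB in drive 2; 3 GB remain.
Put 8 GB in drive 3; 6 GB remain.
4 drives × 32 GB = 128 GB; used 105 GB; unused 23 GB.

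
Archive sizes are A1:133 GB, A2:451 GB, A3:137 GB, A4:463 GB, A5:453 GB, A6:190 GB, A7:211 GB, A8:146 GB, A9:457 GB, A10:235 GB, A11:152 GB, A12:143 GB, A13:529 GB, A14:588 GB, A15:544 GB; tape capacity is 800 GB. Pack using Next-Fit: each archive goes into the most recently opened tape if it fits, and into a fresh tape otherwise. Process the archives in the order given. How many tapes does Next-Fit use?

9

tape 1: place A1 (133 GB), 667 GB left
tape 1: place A2 (451 GB), 216 GB left
tape 1: place A3 (137 GB), 79 GB left
tape 2: place A4 (463 GB), 337 GB left
tape 3: place A5 (453 GB), 347 GB left
tape 3: place A6 (190 GB), 157 GB left
tape 4: place A7 (211 GB), 589 GB left
tape 4: place A8 (146 GB), 443 GB left
tape 5: place A9 (457 GB), 343 GB left
tape 5: place A10 (235 GB), 108 GB left
tape 6: place A11 (152 GB), 648 GB left
tape 6: place A12 (143 GB), 505 GB left
tape 7: place A13 (529 GB), 271 GB left
tape 8: place A14 (588 GB), 212 GB left
tape 9: place A15 (544 GB), 256 GB left
Final tapes: [133,451,137] [463] [453,190] [211,146] [457,235] [152,143] [529] [588] [544].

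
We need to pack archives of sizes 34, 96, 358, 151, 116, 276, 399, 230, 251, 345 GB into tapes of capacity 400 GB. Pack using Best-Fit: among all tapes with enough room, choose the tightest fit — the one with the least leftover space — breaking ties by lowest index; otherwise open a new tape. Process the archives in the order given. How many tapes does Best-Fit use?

tape 1: place 34 GB, 366 GB left
tape 1: place 96 GB, 270 GB left
tape 2: place 358 GB, 42 GB left
tape 1: place 151 GB, 119 GB left
tape 1: place 116 GB, 3 GB left
tape 3: place 276 GB, 124 GB left
tape 4: place 399 GB, 1 GB left
tape 5: place 230 GB, 170 GB left
tape 6: place 251 GB, 149 GB left
tape 7: place 345 GB, 55 GB left

7 tapes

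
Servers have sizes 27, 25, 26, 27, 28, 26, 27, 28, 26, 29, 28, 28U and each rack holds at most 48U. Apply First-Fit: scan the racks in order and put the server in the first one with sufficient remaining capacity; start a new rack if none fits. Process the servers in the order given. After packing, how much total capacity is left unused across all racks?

251

27U → rack 1 (remaining 21U)
25U → rack 2 (remaining 23U)
26U → rack 3 (remaining 22U)
27U → rack 4 (remaining 21U)
28U → rack 5 (remaining 20U)
26U → rack 6 (remaining 22U)
27U → rack 7 (remaining 21U)
28U → rack 8 (remaining 20U)
26U → rack 9 (remaining 22U)
29U → rack 10 (remaining 19U)
28U → rack 11 (remaining 20U)
28U → rack 12 (remaining 20U)
12 racks × 48U = 576U; used 325U; unused 251U.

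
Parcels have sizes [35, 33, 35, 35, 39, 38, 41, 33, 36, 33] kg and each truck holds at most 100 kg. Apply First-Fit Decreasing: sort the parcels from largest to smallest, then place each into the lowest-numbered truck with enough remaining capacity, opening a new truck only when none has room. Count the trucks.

Sorted descending: 41, 39, 38, 36, 35, 35, 35, 33, 33, 33.
41 kg → truck 1 (remaining 59 kg)
39 kg → truck 1 (remaining 20 kg)
38 kg → truck 2 (remaining 62 kg)
36 kg → truck 2 (remaining 26 kg)
35 kg → truck 3 (remaining 65 kg)
35 kg → truck 3 (remaining 30 kg)
35 kg → truck 4 (remaining 65 kg)
33 kg → truck 4 (remaining 32 kg)
33 kg → truck 5 (remaining 67 kg)
33 kg → truck 5 (remaining 34 kg)
Final trucks: [41,39] [38,36] [35,35] [35,33] [33,33].

5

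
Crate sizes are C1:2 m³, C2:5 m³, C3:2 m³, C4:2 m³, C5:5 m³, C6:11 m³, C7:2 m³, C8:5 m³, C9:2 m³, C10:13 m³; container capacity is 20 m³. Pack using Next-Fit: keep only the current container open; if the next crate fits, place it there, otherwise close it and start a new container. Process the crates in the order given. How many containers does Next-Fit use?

3 containers

container 1: place C1 (2 m³), 18 m³ left
container 1: place C2 (5 m³), 13 m³ left
container 1: place C3 (2 m³), 11 m³ left
container 1: place C4 (2 m³), 9 m³ left
container 1: place C5 (5 m³), 4 m³ left
container 2: place C6 (11 m³), 9 m³ left
container 2: place C7 (2 m³), 7 m³ left
container 2: place C8 (5 m³), 2 m³ left
container 2: place C9 (2 m³), 0 m³ left
container 3: place C10 (13 m³), 7 m³ left
Final containers: [2,5,2,2,5] [11,2,5,2] [13].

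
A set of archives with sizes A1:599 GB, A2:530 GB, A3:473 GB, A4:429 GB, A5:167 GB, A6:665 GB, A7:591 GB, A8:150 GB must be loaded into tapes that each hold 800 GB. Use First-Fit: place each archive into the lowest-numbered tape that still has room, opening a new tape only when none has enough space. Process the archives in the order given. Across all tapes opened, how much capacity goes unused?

1196

Put A1 (599 GB) in tape 1; 201 GB remain.
Put A2 (530 GB) in tape 2; 270 GB remain.
Put A3 (473 GB) in tape 3; 327 GB remain.
Put A4 (429 GB) in tape 4; 371 GB remain.
Put A5 (167 GB) in tape 1; 34 GB remain.
Put A6 (665 GB) in tape 5; 135 GB remain.
Put A7 (591 GB) in tape 6; 209 GB remain.
Put A8 (150 GB) in tape 2; 120 GB remain.
6 tapes × 800 GB = 4800 GB; used 3604 GB; unused 1196 GB.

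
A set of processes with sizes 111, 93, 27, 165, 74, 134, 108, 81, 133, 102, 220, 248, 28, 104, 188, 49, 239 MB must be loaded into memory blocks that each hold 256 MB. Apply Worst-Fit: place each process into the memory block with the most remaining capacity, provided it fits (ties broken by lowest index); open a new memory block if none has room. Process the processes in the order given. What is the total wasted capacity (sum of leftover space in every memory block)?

111 MB → memory block 1 (remaining 145 MB)
93 MB → memory block 1 (remaining 52 MB)
27 MB → memory block 1 (remaining 25 MB)
165 MB → memory block 2 (remaining 91 MB)
74 MB → memory block 2 (remaining 17 MB)
134 MB → memory block 3 (remaining 122 MB)
108 MB → memory block 3 (remaining 14 MB)
81 MB → memory block 4 (remaining 175 MB)
133 MB → memory block 4 (remaining 42 MB)
102 MB → memory block 5 (remaining 154 MB)
220 MB → memory block 6 (remaining 36 MB)
248 MB → memory block 7 (remaining 8 MB)
28 MB → memory block 5 (remaining 126 MB)
104 MB → memory block 5 (remaining 22 MB)
188 MB → memory block 8 (remaining 68 MB)
49 MB → memory block 8 (remaining 19 MB)
239 MB → memory block 9 (remaining 17 MB)
9 memory blocks × 256 MB = 2304 MB; used 2104 MB; unused 200 MB.

200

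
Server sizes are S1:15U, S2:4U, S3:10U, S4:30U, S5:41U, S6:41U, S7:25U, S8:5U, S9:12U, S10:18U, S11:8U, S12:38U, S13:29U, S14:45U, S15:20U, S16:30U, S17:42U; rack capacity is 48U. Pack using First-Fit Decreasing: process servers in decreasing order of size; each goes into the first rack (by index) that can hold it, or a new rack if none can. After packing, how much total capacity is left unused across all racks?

Sorted descending: 45, 42, 41, 41, 38, 30, 30, 29, 25, 20, 18, 15, 12, 10, 8, 5, 4.
rack 1: place 45U, 3U left
rack 2: place 42U, 6U left
rack 3: place 41U, 7U left
rack 4: place 41U, 7U left
rack 5: place 38U, 10U left
rack 6: place 30U, 18U left
rack 7: place 30U, 18U left
rack 8: place 29U, 19U left
rack 9: place 25U, 23U left
rack 9: place 20U, 3U left
rack 6: place 18U, 0U left
rack 7: place 15U, 3U left
rack 8: place 12U, 7U left
rack 5: place 10U, 0U left
rack 10: place 8U, 40U left
rack 2: place 5U, 1U left
rack 3: place 4U, 3U left
10 racks × 48U = 480U; used 413U; unused 67U.

67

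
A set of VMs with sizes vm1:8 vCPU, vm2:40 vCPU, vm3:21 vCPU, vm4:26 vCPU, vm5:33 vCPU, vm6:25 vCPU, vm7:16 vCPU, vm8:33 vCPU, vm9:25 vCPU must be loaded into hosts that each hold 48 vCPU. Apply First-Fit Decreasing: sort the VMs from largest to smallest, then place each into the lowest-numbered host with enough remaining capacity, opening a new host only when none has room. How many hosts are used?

Sorted descending: 40, 33, 33, 26, 25, 25, 21, 16, 8.
host 1: place 40 vCPU, 8 vCPU left
host 2: place 33 vCPU, 15 vCPU left
host 3: place 33 vCPU, 15 vCPU left
host 4: place 26 vCPU, 22 vCPU left
host 5: place 25 vCPU, 23 vCPU left
host 6: place 25 vCPU, 23 vCPU left
host 4: place 21 vCPU, 1 vCPU left
host 5: place 16 vCPU, 7 vCPU left
host 1: place 8 vCPU, 0 vCPU left
Final hosts: [40,8] [33] [33] [26,21] [25,16] [25].

6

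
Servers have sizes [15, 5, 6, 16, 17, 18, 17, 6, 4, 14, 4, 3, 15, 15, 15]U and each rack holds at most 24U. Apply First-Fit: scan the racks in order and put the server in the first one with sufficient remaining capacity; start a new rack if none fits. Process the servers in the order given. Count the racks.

9 racks

rack 1: place 15U, 9U left
rack 1: place 5U, 4U left
rack 2: place 6U, 18U left
rack 2: place 16U, 2U left
rack 3: place 17U, 7U left
rack 4: place 18U, 6U left
rack 5: place 17U, 7U left
rack 3: place 6U, 1U left
rack 1: place 4U, 0U left
rack 6: place 14U, 10U left
rack 4: place 4U, 2U left
rack 5: place 3U, 4U left
rack 7: place 15U, 9U left
rack 8: place 15U, 9U left
rack 9: place 15U, 9U left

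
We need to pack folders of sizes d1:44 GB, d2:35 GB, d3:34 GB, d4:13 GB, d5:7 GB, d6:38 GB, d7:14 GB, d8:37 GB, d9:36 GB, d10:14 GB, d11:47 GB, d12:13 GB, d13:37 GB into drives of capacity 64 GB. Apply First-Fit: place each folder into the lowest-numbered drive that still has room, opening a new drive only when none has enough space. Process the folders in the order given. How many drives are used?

8 drives

d1 (44 GB) → drive 1 (remaining 20 GB)
d2 (35 GB) → drive 2 (remaining 29 GB)
d3 (34 GB) → drive 3 (remaining 30 GB)
d4 (13 GB) → drive 1 (remaining 7 GB)
d5 (7 GB) → drive 1 (remaining 0 GB)
d6 (38 GB) → drive 4 (remaining 26 GB)
d7 (14 GB) → drive 2 (remaining 15 GB)
d8 (37 GB) → drive 5 (remaining 27 GB)
d9 (36 GB) → drive 6 (remaining 28 GB)
d10 (14 GB) → drive 2 (remaining 1 GB)
d11 (47 GB) → drive 7 (remaining 17 GB)
d12 (13 GB) → drive 3 (remaining 17 GB)
d13 (37 GB) → drive 8 (remaining 27 GB)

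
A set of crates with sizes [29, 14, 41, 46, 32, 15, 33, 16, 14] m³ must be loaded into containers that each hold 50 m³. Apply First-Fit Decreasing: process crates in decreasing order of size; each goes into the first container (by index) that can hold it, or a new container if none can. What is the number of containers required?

6

Sorted descending: 46, 41, 33, 32, 29, 16, 15, 14, 14.
46 m³ → container 1 (remaining 4 m³)
41 m³ → container 2 (remaining 9 m³)
33 m³ → container 3 (remaining 17 m³)
32 m³ → container 4 (remaining 18 m³)
29 m³ → container 5 (remaining 21 m³)
16 m³ → container 3 (remaining 1 m³)
15 m³ → container 4 (remaining 3 m³)
14 m³ → container 5 (remaining 7 m³)
14 m³ → container 6 (remaining 36 m³)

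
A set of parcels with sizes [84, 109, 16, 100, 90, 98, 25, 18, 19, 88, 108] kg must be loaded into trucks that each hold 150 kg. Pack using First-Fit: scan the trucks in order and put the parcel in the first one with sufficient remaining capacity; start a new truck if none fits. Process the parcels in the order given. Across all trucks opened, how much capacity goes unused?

truck 1: place 84 kg, 66 kg left
truck 2: place 109 kg, 41 kg left
truck 1: place 16 kg, 50 kg left
truck 3: place 100 kg, 50 kg left
truck 4: place 90 kg, 60 kg left
truck 5: place 98 kg, 52 kg left
truck 1: place 25 kg, 25 kg left
truck 1: place 18 kg, 7 kg left
truck 2: place 19 kg, 22 kg left
truck 6: place 88 kg, 62 kg left
truck 7: place 108 kg, 42 kg left
7 trucks × 150 kg = 1050 kg; used 755 kg; unused 295 kg.

295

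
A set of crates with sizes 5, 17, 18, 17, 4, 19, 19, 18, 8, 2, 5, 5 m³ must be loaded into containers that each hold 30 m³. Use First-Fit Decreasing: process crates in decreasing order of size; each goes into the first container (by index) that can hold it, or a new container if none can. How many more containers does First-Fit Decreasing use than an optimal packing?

0

First-Fit Decreasing: [19,8,2] [19,5,5] [18,5,4] [18] [17] [17] → 6 containers.
6 crates exceed 15 m³ (half the capacity), and no two of those can share a container, so at least 6 containers are needed.
So 6 is already optimal.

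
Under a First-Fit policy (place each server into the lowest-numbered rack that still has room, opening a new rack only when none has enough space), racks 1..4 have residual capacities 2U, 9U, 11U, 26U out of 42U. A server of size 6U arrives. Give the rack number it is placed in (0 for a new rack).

2

Racks with room: rack 2 (9U), rack 3 (11U), rack 4 (26U).
The first with room is rack 2.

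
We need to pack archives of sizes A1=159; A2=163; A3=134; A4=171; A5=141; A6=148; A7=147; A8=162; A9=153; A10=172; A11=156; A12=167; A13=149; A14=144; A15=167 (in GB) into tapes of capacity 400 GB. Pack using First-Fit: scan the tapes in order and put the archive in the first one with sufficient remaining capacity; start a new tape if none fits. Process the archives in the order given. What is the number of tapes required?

8 tapes

Put A1 (159 GB) in tape 1; 241 GB remain.
Put A2 (163 GB) in tape 1; 78 GB remain.
Put A3 (134 GB) in tape 2; 266 GB remain.
Put A4 (171 GB) in tape 2; 95 GB remain.
Put A5 (141 GB) in tape 3; 259 GB remain.
Put A6 (148 GB) in tape 3; 111 GB remain.
Put A7 (147 GB) in tape 4; 253 GB remain.
Put A8 (162 GB) in tape 4; 91 GB remain.
Put A9 (153 GB) in tape 5; 247 GB remain.
Put A10 (172 GB) in tape 5; 75 GB remain.
Put A11 (156 GB) in tape 6; 244 GB remain.
Put A12 (167 GB) in tape 6; 77 GB remain.
Put A13 (149 GB) in tape 7; 251 GB remain.
Put A14 (144 GB) in tape 7; 107 GB remain.
Put A15 (167 GB) in tape 8; 233 GB remain.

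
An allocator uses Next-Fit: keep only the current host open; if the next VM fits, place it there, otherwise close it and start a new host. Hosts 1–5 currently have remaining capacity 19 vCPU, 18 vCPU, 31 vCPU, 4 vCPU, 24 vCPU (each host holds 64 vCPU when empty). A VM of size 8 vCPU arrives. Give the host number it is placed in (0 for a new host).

5

Next-Fit only looks at host 5, which has 24 vCPU free.
8 vCPU fits there.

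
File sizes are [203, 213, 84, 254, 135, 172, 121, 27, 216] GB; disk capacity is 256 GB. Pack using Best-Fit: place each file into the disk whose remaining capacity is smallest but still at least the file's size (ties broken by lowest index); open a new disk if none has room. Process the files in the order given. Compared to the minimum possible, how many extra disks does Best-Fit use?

Best-Fit: [203] [213] [84,135,27] [254] [172] [121] [216] → 7 disks.
Total size 1425 GB; any packing needs at least ⌈1425/256⌉ = 6 disks.
An optimal packing achieves that bound: [254] [216,27] [213] [203] [172,84] [135,121] → 6 disks.
Excess: 7 − 6 = 1.

1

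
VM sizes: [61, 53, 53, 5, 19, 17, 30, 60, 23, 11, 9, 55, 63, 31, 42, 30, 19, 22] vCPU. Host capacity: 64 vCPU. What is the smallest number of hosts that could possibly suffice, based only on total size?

Total size = 61 + 53 + 53 + 5 + 19 + 17 + 30 + 60 + 23 + 11 + 9 + 55 + 63 + 31 + 42 + 30 + 19 + 22 = 603 vCPU.
⌈603 / 64⌉ = 10.

10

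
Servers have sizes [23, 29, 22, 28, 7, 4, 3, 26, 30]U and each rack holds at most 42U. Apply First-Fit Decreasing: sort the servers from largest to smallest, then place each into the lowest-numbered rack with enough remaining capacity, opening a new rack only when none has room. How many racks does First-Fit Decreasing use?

6 racks

Sorted descending: 30, 29, 28, 26, 23, 22, 7, 4, 3.
rack 1: place 30U, 12U left
rack 2: place 29U, 13U left
rack 3: place 28U, 14U left
rack 4: place 26U, 16U left
rack 5: place 23U, 19U left
rack 6: place 22U, 20U left
rack 1: place 7U, 5U left
rack 1: place 4U, 1U left
rack 2: place 3U, 10U left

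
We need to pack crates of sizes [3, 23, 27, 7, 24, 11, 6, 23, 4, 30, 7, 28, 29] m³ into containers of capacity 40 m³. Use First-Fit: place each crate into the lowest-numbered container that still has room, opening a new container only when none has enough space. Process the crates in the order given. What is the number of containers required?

container 1: place 3 m³, 37 m³ left
container 1: place 23 m³, 14 m³ left
container 2: place 27 m³, 13 m³ left
container 1: place 7 m³, 7 m³ left
container 3: place 24 m³, 16 m³ left
container 2: place 11 m³, 2 m³ left
container 1: place 6 m³, 1 m³ left
container 4: place 23 m³, 17 m³ left
container 3: place 4 m³, 12 m³ left
container 5: place 30 m³, 10 m³ left
container 3: place 7 m³, 5 m³ left
container 6: place 28 m³, 12 m³ left
container 7: place 29 m³, 11 m³ left

7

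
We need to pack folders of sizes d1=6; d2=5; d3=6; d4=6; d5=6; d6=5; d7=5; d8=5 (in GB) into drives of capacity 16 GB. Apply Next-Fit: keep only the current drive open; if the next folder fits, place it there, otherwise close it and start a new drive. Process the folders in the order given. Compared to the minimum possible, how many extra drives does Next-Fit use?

1

Next-Fit: [6,5] [6,6] [6,5,5] [5] → 4 drives.
Total size 44 GB; any packing needs at least ⌈44/16⌉ = 3 drives.
An optimal packing achieves that bound: [6,6] [6,5,5] [6,5,5] → 3 drives.
Excess: 4 − 3 = 1.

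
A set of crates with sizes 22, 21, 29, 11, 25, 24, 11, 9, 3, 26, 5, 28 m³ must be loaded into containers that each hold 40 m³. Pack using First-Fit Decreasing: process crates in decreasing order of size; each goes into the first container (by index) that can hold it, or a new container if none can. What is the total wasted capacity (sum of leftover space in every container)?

66

Sorted descending: 29, 28, 26, 25, 24, 22, 21, 11, 11, 9, 5, 3.
Put 29 m³ in container 1; 11 m³ remain.
Put 28 m³ in container 2; 12 m³ remain.
Put 26 m³ in container 3; 14 m³ remain.
Put 25 m³ in container 4; 15 m³ remain.
Put 24 m³ in container 5; 16 m³ remain.
Put 22 m³ in container 6; 18 m³ remain.
Put 21 m³ in container 7; 19 m³ remain.
Put 11 m³ in container 1; 0 m³ remain.
Put 11 m³ in container 2; 1 m³ remain.
Put 9 m³ in container 3; 5 m³ remain.
Put 5 m³ in container 3; 0 m³ remain.
Put 3 m³ in container 4; 12 m³ remain.
7 containers × 40 m³ = 280 m³; used 214 m³; unused 66 m³.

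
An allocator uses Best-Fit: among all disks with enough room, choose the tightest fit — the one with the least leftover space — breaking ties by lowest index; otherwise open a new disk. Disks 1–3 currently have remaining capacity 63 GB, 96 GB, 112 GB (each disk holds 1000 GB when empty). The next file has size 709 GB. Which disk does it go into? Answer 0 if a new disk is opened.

0

No disk has ≥ 709 GB free, so a new disk is opened.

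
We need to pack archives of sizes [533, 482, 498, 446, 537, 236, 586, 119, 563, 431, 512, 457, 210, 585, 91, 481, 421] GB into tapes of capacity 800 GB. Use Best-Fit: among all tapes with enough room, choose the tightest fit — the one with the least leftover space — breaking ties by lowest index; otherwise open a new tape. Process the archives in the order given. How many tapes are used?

533 GB → tape 1 (remaining 267 GB)
482 GB → tape 2 (remaining 318 GB)
498 GB → tape 3 (remaining 302 GB)
446 GB → tape 4 (remaining 354 GB)
537 GB → tape 5 (remaining 263 GB)
236 GB → tape 5 (remaining 27 GB)
586 GB → tape 6 (remaining 214 GB)
119 GB → tape 6 (remaining 95 GB)
563 GB → tape 7 (remaining 237 GB)
431 GB → tape 8 (remaining 369 GB)
512 GB → tape 9 (remaining 288 GB)
457 GB → tape 10 (remaining 343 GB)
210 GB → tape 7 (remaining 27 GB)
585 GB → tape 11 (remaining 215 GB)
91 GB → tape 6 (remaining 4 GB)
481 GB → tape 12 (remaining 319 GB)
421 GB → tape 13 (remaining 379 GB)

13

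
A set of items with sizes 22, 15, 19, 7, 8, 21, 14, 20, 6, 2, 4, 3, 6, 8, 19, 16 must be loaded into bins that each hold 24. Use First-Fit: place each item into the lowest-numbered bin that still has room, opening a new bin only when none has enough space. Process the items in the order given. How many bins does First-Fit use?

9 bins

22 → bin 1 (remaining 2)
15 → bin 2 (remaining 9)
19 → bin 3 (remaining 5)
7 → bin 2 (remaining 2)
8 → bin 4 (remaining 16)
21 → bin 5 (remaining 3)
14 → bin 4 (remaining 2)
20 → bin 6 (remaining 4)
6 → bin 7 (remaining 18)
2 → bin 1 (remaining 0)
4 → bin 3 (remaining 1)
3 → bin 5 (remaining 0)
6 → bin 7 (remaining 12)
8 → bin 7 (remaining 4)
19 → bin 8 (remaining 5)
16 → bin 9 (remaining 8)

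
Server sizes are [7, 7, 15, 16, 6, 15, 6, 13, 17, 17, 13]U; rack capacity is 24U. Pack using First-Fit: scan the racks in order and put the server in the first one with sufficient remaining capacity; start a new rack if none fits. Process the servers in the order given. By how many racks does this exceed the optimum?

First-Fit: [7,7,6] [15,6] [16] [15] [13] [17] [17] [13] → 8 racks.
7 servers exceed 12U (half the capacity), and no two of those can share a rack, so at least 7 racks are needed.
An optimal packing achieves that bound: [17,7] [17,7] [16,6] [15,6] [15] [13] [13] → 7 racks.
Excess: 8 − 7 = 1.

1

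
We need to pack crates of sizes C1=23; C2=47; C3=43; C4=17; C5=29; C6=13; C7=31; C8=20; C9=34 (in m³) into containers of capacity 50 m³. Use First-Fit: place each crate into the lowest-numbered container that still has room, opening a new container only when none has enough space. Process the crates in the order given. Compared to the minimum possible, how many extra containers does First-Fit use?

First-Fit: [23,17] [47] [43] [29,13] [31] [20] [34] → 7 containers.
Total size 257 m³; any packing needs at least ⌈257/50⌉ = 6 containers.
An optimal packing achieves that bound: [47] [43] [34,13] [31,17] [29,20] [23] → 6 containers.
Excess: 7 − 6 = 1.

1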